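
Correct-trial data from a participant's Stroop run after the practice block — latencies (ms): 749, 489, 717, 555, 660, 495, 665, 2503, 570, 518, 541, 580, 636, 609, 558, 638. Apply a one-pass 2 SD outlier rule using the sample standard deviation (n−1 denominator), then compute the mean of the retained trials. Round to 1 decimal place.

598.7 ms

n = 16, ΣRT = 11483, M = 717.688
Σ(x−M)² = 3484979.44; s = √(3484979.44/15) = 482.008
Cutoffs: 717.688 ± 2·482.008 → [-246.3, 1681.7]
Outside: 2503 → excluded.
Retained (n=15): Σ = 8980, mean = 8980/15 = 598.667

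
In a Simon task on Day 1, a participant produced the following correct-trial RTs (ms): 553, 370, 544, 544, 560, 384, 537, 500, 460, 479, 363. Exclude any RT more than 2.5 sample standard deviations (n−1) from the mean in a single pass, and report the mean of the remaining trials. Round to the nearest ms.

481 ms

n = 11, ΣRT = 5294, M = 481.273
Σ(x−M)² = 58958.18; s = √(58958.18/10) = 76.784
Cutoffs: 481.273 ± 2.5·76.784 → [289.3, 673.2]
No RTs fall outside the cutoffs; all 11 retained. Mean = 5294/11 = 481.273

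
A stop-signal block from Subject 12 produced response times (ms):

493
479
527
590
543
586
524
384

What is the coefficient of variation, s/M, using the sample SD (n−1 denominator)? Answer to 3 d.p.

n = 8, Σ = 4126, M = 515.7500
Σ(x−M)² = 30611.500; s = √(30611.500/7) = 66.1292
CV = 66.1292 / 515.7500 = 0.12822

0.128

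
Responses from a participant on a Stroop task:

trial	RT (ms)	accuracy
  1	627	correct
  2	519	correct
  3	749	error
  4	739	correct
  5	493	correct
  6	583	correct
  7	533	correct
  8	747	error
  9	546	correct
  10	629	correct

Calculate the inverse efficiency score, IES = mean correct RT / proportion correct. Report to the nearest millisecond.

Correct trials (n=8): 627, 519, 739, 493, 583, 533, 546, 629
Mean correct RT = 4669/8 = 583.6250 ms
Proportion correct = 8/10
IES = 583.6250 / (8/10) = 729.531 ms

730 ms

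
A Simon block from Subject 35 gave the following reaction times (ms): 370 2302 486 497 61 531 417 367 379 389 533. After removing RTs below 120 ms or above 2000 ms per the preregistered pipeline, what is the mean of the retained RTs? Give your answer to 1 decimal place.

441.0 ms

Excluded: 61, 2302
Retained (n=9): Σ = 3969
Mean = 3969/9 = 441.0000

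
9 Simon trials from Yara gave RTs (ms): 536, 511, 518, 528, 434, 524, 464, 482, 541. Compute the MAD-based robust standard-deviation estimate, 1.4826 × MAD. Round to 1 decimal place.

Sorted: 434, 464, 482, 511, 518, 524, 528, 536, 541 → median = 518
|x − 518| sorted: 0, 6, 7, 10, 18, 23, 36, 54, 84 → MAD = 18
Robust SD ≈ 1.4826 × 18 = 26.687

26.7 ms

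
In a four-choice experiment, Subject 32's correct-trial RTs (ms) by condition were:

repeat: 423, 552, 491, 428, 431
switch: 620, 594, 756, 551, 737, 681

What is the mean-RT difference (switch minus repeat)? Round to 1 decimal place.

M(repeat) = 2325/5 = 465.000
M(switch) = 3939/6 = 656.500
Difference = 656.500 − 465.000 = 191.500 ms

191.5 ms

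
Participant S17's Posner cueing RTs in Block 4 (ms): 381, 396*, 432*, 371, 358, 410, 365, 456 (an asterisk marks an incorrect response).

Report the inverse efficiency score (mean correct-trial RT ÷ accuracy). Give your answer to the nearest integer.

Correct trials (n=6): 381, 371, 358, 410, 365, 456
Mean correct RT = 2341/6 = 390.1667 ms
Proportion correct = 6/8
IES = 390.1667 / (6/8) = 520.222 ms

520 ms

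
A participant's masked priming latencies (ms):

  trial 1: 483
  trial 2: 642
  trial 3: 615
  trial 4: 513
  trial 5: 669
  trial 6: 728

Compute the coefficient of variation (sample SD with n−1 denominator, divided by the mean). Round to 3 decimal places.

n = 6, Σ = 3650, M = 608.3333
Σ(x−M)² = 43975.333; s = √(43975.333/5) = 93.7820
CV = 93.7820 / 608.3333 = 0.15416

0.154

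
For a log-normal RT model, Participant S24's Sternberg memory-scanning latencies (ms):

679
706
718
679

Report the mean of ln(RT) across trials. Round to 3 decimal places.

6.544

ln(RT): 6.5206, 6.5596, 6.5765, 6.5206
Σ ln(RT) = 26.1773
Mean = 26.1773/4 = 6.54433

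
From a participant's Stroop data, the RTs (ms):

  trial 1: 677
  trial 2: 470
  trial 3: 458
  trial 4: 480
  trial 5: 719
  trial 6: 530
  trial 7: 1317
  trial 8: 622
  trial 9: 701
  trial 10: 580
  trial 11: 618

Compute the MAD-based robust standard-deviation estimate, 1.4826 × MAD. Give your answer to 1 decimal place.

130.5 ms

Sorted: 458, 470, 480, 530, 580, 618, 622, 677, 701, 719, 1317 → median = 618
|x − 618| sorted: 0, 4, 38, 59, 83, 88, 101, 138, 148, 160, 699 → MAD = 88
Robust SD ≈ 1.4826 × 88 = 130.469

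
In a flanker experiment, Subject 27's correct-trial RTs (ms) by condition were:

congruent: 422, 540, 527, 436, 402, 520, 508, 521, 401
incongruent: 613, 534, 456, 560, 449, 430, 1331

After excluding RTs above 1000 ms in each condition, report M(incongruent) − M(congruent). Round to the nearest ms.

32 ms

incongruent: exclude 1331
M(congruent) = 4277/9 = 475.222
M(incongruent) = 3042/6 = 507.000
Difference = 507.000 − 475.222 = 31.778 ms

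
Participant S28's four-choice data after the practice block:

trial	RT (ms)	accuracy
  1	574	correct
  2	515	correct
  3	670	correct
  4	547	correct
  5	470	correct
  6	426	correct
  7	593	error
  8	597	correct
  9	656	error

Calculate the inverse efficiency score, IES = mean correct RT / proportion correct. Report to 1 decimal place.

697.8 ms

Correct trials (n=7): 574, 515, 670, 547, 470, 426, 597
Mean correct RT = 3799/7 = 542.7143 ms
Proportion correct = 7/9
IES = 542.7143 / (7/9) = 697.776 ms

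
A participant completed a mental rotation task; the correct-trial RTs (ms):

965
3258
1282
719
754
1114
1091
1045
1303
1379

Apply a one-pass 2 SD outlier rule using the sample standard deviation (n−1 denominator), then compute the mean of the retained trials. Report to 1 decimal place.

n = 10, ΣRT = 12910, M = 1291.000
Σ(x−M)² = 4730732.00; s = √(4730732.00/9) = 725.008
Cutoffs: 1291.000 ± 2·725.008 → [-159.0, 2741.0]
Outside: 3258 → excluded.
Retained (n=9): Σ = 9652, mean = 9652/9 = 1072.444

1072.4 ms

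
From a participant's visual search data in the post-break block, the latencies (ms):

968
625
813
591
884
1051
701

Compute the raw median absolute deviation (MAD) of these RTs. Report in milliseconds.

Sorted: 591, 625, 701, 813, 884, 968, 1051 → median = 813
|x − 813|: 155, 188, 0, 222, 71, 238, 112
Sorted deviations: 0, 71, 112, 155, 188, 222, 238 → MAD = 155

155 ms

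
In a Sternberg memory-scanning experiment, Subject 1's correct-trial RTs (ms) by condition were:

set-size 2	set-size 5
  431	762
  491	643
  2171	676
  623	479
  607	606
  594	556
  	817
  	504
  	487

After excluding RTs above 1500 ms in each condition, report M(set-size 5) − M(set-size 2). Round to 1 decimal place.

65.2 ms

set-size 2: exclude 2171
M(set-size 2) = 2746/5 = 549.200
M(set-size 5) = 5530/9 = 614.444
Difference = 614.444 − 549.200 = 65.244 ms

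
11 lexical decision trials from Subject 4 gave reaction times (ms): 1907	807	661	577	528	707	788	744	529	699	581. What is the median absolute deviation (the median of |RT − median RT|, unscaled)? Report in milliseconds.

Sorted: 528, 529, 577, 581, 661, 699, 707, 744, 788, 807, 1907 → median = 699
|x − 699|: 1208, 108, 38, 122, 171, 8, 89, 45, 170, 0, 118
Sorted deviations: 0, 8, 38, 45, 89, 108, 118, 122, 170, 171, 1208 → MAD = 108

108 ms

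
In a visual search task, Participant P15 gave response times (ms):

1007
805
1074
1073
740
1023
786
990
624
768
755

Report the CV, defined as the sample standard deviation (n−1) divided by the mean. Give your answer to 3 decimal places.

n = 11, Σ = 9645, M = 876.8182
Σ(x−M)² = 251217.636; s = √(251217.636/10) = 158.4985
CV = 158.4985 / 876.8182 = 0.18077

0.181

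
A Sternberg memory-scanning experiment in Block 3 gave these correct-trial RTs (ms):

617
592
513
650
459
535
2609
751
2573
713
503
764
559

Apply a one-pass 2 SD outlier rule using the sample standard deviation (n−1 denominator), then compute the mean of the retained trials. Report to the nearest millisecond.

605 ms

n = 13, ΣRT = 11838, M = 910.615
Σ(x−M)² = 6782629.08; s = √(6782629.08/12) = 751.811
Cutoffs: 910.615 ± 2·751.811 → [-593.0, 2414.2]
Outside: 2573, 2609 → excluded.
Retained (n=11): Σ = 6656, mean = 6656/11 = 605.091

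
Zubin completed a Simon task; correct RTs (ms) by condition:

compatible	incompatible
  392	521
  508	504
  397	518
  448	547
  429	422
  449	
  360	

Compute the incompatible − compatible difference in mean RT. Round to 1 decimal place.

M(compatible) = 2983/7 = 426.143
M(incompatible) = 2512/5 = 502.400
Difference = 502.400 − 426.143 = 76.257 ms

76.3 ms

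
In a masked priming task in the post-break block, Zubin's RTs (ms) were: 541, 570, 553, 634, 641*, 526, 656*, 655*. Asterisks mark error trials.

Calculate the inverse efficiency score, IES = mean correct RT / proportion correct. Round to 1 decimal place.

903.7 ms

Correct trials (n=5): 541, 570, 553, 634, 526
Mean correct RT = 2824/5 = 564.8000 ms
Proportion correct = 5/8
IES = 564.8000 / (5/8) = 903.680 ms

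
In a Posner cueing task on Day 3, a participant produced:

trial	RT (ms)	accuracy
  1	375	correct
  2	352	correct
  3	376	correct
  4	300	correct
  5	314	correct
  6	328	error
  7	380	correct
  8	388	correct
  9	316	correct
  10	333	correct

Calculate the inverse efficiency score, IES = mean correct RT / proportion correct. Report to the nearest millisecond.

Correct trials (n=9): 375, 352, 376, 300, 314, 380, 388, 316, 333
Mean correct RT = 3134/9 = 348.2222 ms
Proportion correct = 9/10
IES = 348.2222 / (9/10) = 386.914 ms

387 ms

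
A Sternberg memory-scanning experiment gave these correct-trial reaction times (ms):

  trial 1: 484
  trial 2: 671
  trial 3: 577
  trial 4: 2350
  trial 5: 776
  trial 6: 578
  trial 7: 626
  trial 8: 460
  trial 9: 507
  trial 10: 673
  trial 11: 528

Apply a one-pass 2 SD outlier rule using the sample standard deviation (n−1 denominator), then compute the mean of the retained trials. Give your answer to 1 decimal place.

588.0 ms

n = 11, ΣRT = 8230, M = 748.182
Σ(x−M)² = 2910887.64; s = √(2910887.64/10) = 539.526
Cutoffs: 748.182 ± 2·539.526 → [-330.9, 1827.2]
Outside: 2350 → excluded.
Retained (n=10): Σ = 5880, mean = 5880/10 = 588.000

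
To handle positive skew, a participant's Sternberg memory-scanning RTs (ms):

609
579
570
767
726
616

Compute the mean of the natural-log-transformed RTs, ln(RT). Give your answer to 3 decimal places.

6.462

ln(RT): 6.4118, 6.3613, 6.3456, 6.6425, 6.5876, 6.4232
Σ ln(RT) = 38.7720
Mean = 38.7720/6 = 6.46201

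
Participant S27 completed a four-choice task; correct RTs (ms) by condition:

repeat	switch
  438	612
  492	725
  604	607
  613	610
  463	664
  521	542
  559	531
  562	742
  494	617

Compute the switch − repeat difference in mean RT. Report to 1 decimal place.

100.4 ms

M(repeat) = 4746/9 = 527.333
M(switch) = 5650/9 = 627.778
Difference = 627.778 − 527.333 = 100.444 ms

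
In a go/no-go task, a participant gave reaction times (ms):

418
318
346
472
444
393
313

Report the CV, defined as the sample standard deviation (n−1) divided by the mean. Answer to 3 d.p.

n = 7, Σ = 2704, M = 386.2857
Σ(x−M)² = 23385.429; s = √(23385.429/6) = 62.4305
CV = 62.4305 / 386.2857 = 0.16162

0.162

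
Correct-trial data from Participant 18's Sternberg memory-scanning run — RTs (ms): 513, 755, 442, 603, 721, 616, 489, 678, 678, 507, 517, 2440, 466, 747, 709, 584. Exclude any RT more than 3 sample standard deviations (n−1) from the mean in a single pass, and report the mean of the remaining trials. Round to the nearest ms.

n = 16, ΣRT = 11465, M = 716.562
Σ(x−M)² = 3331403.94; s = √(3331403.94/15) = 471.268
Cutoffs: 716.562 ± 3·471.268 → [-697.2, 2130.4]
Outside: 2440 → excluded.
Retained (n=15): Σ = 9025, mean = 9025/15 = 601.667

602 ms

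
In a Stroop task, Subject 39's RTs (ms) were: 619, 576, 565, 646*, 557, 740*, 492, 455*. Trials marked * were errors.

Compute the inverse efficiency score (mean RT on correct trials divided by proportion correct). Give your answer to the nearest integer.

899 ms

Correct trials (n=5): 619, 576, 565, 557, 492
Mean correct RT = 2809/5 = 561.8000 ms
Proportion correct = 5/8
IES = 561.8000 / (5/8) = 898.880 ms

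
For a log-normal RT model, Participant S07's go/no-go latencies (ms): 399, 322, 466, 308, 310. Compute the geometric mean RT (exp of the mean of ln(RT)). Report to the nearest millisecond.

356 ms

ln(RT): 5.9890, 5.7746, 6.1442, 5.7301, 5.7366
Mean ln(RT) = 29.3744/5 = 5.87487
Geometric mean = exp(5.87487) = 355.98 ms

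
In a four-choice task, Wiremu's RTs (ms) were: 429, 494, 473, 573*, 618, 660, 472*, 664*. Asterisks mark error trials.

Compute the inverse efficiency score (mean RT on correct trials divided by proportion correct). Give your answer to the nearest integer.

856 ms

Correct trials (n=5): 429, 494, 473, 618, 660
Mean correct RT = 2674/5 = 534.8000 ms
Proportion correct = 5/8
IES = 534.8000 / (5/8) = 855.680 ms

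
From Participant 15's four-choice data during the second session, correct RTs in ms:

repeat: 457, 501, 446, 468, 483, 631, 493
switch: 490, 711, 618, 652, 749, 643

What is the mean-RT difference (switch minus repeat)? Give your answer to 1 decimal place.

146.8 ms

M(repeat) = 3479/7 = 497.000
M(switch) = 3863/6 = 643.833
Difference = 643.833 − 497.000 = 146.833 ms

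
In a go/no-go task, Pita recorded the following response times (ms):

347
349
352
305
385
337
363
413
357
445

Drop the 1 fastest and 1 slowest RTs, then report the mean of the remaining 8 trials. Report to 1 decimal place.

362.9 ms

Sorted: 305, 337, 347, 349, 352, 357, 363, 385, 413, 445
Drop lowest 1 (305) and highest 1 (445)
Remaining (n=8): Σ = 2903, mean = 2903/8 = 362.875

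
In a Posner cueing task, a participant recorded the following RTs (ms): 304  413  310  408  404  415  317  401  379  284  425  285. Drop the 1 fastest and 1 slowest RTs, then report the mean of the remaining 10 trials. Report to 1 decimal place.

Sorted: 284, 285, 304, 310, 317, 379, 401, 404, 408, 413, 415, 425
Drop lowest 1 (284) and highest 1 (425)
Remaining (n=10): Σ = 3636, mean = 3636/10 = 363.600

363.6 ms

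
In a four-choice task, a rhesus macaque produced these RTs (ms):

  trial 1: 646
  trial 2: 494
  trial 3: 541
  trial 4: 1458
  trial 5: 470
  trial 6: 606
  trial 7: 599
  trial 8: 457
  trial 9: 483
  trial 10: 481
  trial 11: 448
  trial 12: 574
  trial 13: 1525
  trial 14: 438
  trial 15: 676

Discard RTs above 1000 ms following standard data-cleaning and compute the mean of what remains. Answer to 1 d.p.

531.8 ms

Excluded: 1458, 1525
Retained (n=13): Σ = 6913
Mean = 6913/13 = 531.7692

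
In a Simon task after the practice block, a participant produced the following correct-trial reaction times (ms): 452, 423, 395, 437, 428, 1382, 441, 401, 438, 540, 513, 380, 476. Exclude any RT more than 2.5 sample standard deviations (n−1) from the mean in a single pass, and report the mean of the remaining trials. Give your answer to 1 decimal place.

443.7 ms

n = 13, ΣRT = 6706, M = 515.846
Σ(x−M)² = 836941.69; s = √(836941.69/12) = 264.093
Cutoffs: 515.846 ± 2.5·264.093 → [-144.4, 1176.1]
Outside: 1382 → excluded.
Retained (n=12): Σ = 5324, mean = 5324/12 = 443.667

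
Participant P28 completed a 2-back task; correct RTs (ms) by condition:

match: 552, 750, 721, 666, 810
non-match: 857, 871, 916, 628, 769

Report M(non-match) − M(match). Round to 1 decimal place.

M(match) = 3499/5 = 699.800
M(non-match) = 4041/5 = 808.200
Difference = 808.200 − 699.800 = 108.400 ms

108.4 ms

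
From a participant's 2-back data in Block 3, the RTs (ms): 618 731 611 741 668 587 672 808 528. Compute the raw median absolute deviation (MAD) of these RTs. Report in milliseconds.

63 ms

Sorted: 528, 587, 611, 618, 668, 672, 731, 741, 808 → median = 668
|x − 668|: 50, 63, 57, 73, 0, 81, 4, 140, 140
Sorted deviations: 0, 4, 50, 57, 63, 73, 81, 140, 140 → MAD = 63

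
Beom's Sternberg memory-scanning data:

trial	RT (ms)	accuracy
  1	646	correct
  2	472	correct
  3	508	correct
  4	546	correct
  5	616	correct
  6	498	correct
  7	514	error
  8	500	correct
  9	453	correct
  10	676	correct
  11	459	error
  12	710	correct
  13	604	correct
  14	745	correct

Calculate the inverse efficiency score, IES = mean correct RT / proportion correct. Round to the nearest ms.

678 ms

Correct trials (n=12): 646, 472, 508, 546, 616, 498, 500, 453, 676, 710, 604, 745
Mean correct RT = 6974/12 = 581.1667 ms
Proportion correct = 12/14
IES = 581.1667 / (12/14) = 678.028 ms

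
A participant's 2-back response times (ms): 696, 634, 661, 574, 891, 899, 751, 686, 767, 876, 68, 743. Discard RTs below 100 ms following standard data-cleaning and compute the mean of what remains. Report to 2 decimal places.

743.45 ms

Excluded: 68
Retained (n=11): Σ = 8178
Mean = 8178/11 = 743.4545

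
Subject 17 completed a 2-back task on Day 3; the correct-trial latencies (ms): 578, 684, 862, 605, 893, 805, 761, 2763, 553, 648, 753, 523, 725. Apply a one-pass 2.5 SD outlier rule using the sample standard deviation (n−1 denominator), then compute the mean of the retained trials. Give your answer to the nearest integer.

n = 13, ΣRT = 11153, M = 857.923
Σ(x−M)² = 4093232.92; s = √(4093232.92/12) = 584.040
Cutoffs: 857.923 ± 2.5·584.040 → [-602.2, 2318.0]
Outside: 2763 → excluded.
Retained (n=12): Σ = 8390, mean = 8390/12 = 699.167

699 ms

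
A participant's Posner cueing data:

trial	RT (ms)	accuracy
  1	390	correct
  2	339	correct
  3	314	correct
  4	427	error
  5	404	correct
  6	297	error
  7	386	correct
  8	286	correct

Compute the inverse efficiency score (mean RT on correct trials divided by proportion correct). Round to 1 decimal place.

470.9 ms

Correct trials (n=6): 390, 339, 314, 404, 386, 286
Mean correct RT = 2119/6 = 353.1667 ms
Proportion correct = 6/8
IES = 353.1667 / (6/8) = 470.889 ms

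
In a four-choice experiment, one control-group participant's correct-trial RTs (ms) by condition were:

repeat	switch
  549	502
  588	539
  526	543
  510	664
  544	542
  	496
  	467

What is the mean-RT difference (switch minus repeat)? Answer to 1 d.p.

M(repeat) = 2717/5 = 543.400
M(switch) = 3753/7 = 536.143
Difference = 536.143 − 543.400 = -7.257 ms

-7.3 ms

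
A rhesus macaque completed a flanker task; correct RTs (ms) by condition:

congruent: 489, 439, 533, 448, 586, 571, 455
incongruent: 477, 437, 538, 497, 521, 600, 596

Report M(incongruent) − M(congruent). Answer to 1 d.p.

M(congruent) = 3521/7 = 503.000
M(incongruent) = 3666/7 = 523.714
Difference = 523.714 − 503.000 = 20.714 ms

20.7 ms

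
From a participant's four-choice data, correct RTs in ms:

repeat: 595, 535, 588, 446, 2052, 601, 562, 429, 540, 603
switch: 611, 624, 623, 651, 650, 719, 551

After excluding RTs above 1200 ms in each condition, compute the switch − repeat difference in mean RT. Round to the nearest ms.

repeat: exclude 2052
M(repeat) = 4899/9 = 544.333
M(switch) = 4429/7 = 632.714
Difference = 632.714 − 544.333 = 88.381 ms

88 ms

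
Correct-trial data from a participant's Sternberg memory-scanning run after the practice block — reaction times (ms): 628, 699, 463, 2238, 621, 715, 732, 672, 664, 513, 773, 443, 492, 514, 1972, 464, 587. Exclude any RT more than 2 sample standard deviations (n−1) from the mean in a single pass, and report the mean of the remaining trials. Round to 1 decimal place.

598.7 ms

n = 17, ΣRT = 13190, M = 775.882
Σ(x−M)² = 4209135.76; s = √(4209135.76/16) = 512.904
Cutoffs: 775.882 ± 2·512.904 → [-249.9, 1801.7]
Outside: 1972, 2238 → excluded.
Retained (n=15): Σ = 8980, mean = 8980/15 = 598.667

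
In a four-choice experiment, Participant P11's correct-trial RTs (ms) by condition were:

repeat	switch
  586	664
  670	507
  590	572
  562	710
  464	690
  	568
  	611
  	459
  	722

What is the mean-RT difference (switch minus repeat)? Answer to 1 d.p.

M(repeat) = 2872/5 = 574.400
M(switch) = 5503/9 = 611.444
Difference = 611.444 − 574.400 = 37.044 ms

37.0 ms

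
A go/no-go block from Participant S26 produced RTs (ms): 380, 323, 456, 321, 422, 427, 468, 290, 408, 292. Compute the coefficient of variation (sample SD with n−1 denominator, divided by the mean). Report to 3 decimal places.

n = 10, Σ = 3787, M = 378.7000
Σ(x−M)² = 40834.100; s = √(40834.100/9) = 67.3582
CV = 67.3582 / 378.7000 = 0.17787

0.178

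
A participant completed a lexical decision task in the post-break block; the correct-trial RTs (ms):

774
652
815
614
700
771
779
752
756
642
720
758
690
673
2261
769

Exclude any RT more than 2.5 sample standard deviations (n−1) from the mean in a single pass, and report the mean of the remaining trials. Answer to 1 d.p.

n = 16, ΣRT = 13126, M = 820.375
Σ(x−M)² = 2263119.75; s = √(2263119.75/15) = 388.426
Cutoffs: 820.375 ± 2.5·388.426 → [-150.7, 1791.4]
Outside: 2261 → excluded.
Retained (n=15): Σ = 10865, mean = 10865/15 = 724.333

724.3 ms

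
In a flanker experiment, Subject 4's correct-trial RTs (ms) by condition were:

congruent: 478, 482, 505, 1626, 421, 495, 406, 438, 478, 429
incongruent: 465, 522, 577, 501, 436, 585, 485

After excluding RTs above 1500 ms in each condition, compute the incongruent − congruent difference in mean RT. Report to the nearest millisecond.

congruent: exclude 1626
M(congruent) = 4132/9 = 459.111
M(incongruent) = 3571/7 = 510.143
Difference = 510.143 − 459.111 = 51.032 ms

51 ms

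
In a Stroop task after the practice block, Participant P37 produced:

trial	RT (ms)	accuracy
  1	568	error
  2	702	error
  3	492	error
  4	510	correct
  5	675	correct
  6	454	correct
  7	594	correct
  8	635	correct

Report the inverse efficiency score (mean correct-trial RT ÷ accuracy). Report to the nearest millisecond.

Correct trials (n=5): 510, 675, 454, 594, 635
Mean correct RT = 2868/5 = 573.6000 ms
Proportion correct = 5/8
IES = 573.6000 / (5/8) = 917.760 ms

918 ms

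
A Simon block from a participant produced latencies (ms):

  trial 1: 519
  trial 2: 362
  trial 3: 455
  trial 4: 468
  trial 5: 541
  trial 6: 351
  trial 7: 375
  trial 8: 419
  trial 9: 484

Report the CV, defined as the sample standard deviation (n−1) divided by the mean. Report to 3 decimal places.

n = 9, Σ = 3974, M = 441.5556
Σ(x−M)² = 38036.222; s = √(38036.222/8) = 68.9531
CV = 68.9531 / 441.5556 = 0.15616

0.156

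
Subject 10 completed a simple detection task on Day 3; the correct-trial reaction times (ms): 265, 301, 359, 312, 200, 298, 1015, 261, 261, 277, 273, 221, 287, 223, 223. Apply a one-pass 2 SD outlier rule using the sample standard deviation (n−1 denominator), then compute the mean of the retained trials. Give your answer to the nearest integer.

269 ms

n = 15, ΣRT = 4776, M = 318.400
Σ(x−M)² = 543569.60; s = √(543569.60/14) = 197.044
Cutoffs: 318.400 ± 2·197.044 → [-75.7, 712.5]
Outside: 1015 → excluded.
Retained (n=14): Σ = 3761, mean = 3761/14 = 268.643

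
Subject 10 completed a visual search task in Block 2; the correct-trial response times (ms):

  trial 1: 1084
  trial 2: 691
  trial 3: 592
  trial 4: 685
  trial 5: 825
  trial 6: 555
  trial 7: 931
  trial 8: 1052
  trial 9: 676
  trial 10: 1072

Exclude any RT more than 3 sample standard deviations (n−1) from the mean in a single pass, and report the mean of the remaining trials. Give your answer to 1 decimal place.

816.3 ms

n = 10, ΣRT = 8163, M = 816.300
Σ(x−M)² = 377044.10; s = √(377044.10/9) = 204.680
Cutoffs: 816.300 ± 3·204.680 → [202.3, 1430.3]
No RTs fall outside the cutoffs; all 10 retained. Mean = 8163/10 = 816.300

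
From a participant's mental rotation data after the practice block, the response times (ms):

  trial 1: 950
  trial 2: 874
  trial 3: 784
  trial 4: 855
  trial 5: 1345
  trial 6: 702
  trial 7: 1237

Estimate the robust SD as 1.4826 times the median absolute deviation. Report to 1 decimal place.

Sorted: 702, 784, 855, 874, 950, 1237, 1345 → median = 874
|x − 874| sorted: 0, 19, 76, 90, 172, 363, 471 → MAD = 90
Robust SD ≈ 1.4826 × 90 = 133.434

133.4 ms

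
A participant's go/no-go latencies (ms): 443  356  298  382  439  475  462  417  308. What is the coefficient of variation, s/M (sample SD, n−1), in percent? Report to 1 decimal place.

16.4%

n = 9, Σ = 3580, M = 397.7778
Σ(x−M)² = 34211.556; s = √(34211.556/8) = 65.3945
CV = 65.3945 / 397.7778 = 0.16440 = 16.440%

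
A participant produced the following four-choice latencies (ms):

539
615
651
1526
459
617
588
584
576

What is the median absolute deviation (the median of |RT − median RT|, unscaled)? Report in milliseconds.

29 ms

Sorted: 459, 539, 576, 584, 588, 615, 617, 651, 1526 → median = 588
|x − 588|: 49, 27, 63, 938, 129, 29, 0, 4, 12
Sorted deviations: 0, 4, 12, 27, 29, 49, 63, 129, 938 → MAD = 29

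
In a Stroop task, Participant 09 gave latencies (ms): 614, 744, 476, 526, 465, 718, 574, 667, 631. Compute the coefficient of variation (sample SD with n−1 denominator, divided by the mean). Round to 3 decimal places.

n = 9, Σ = 5415, M = 601.6667
Σ(x−M)² = 80034.000; s = √(80034.000/8) = 100.0212
CV = 100.0212 / 601.6667 = 0.16624

0.166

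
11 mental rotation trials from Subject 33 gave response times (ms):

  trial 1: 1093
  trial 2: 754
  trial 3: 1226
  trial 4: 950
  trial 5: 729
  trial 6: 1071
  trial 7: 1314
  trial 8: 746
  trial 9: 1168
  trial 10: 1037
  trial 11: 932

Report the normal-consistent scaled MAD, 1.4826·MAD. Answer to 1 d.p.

194.2 ms

Sorted: 729, 746, 754, 932, 950, 1037, 1071, 1093, 1168, 1226, 1314 → median = 1037
|x − 1037| sorted: 0, 34, 56, 87, 105, 131, 189, 277, 283, 291, 308 → MAD = 131
Robust SD ≈ 1.4826 × 131 = 194.221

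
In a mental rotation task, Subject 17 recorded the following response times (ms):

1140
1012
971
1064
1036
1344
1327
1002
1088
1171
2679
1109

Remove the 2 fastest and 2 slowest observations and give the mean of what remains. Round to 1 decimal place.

Sorted: 971, 1002, 1012, 1036, 1064, 1088, 1109, 1140, 1171, 1327, 1344, 2679
Drop lowest 2 (971, 1002) and highest 2 (1344, 2679)
Remaining (n=8): Σ = 8947, mean = 8947/8 = 1118.375

1118.4 ms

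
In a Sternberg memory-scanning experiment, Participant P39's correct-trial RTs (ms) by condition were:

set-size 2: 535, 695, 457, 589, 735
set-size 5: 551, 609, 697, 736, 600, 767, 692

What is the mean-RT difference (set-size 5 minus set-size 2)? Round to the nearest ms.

62 ms

M(set-size 2) = 3011/5 = 602.200
M(set-size 5) = 4652/7 = 664.571
Difference = 664.571 − 602.200 = 62.371 ms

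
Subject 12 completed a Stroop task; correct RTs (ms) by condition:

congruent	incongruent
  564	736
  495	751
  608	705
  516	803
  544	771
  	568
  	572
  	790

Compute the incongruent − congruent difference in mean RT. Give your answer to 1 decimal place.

M(congruent) = 2727/5 = 545.400
M(incongruent) = 5696/8 = 712.000
Difference = 712.000 − 545.400 = 166.600 ms

166.6 ms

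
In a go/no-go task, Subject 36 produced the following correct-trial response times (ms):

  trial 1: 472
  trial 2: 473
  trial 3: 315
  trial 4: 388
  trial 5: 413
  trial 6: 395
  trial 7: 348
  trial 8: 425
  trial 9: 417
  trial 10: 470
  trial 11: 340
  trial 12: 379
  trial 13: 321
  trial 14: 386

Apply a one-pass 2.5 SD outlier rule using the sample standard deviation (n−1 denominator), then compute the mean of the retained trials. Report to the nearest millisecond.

n = 14, ΣRT = 5542, M = 395.857
Σ(x−M)² = 36831.71; s = √(36831.71/13) = 53.228
Cutoffs: 395.857 ± 2.5·53.228 → [262.8, 528.9]
No RTs fall outside the cutoffs; all 14 retained. Mean = 5542/14 = 395.857

396 ms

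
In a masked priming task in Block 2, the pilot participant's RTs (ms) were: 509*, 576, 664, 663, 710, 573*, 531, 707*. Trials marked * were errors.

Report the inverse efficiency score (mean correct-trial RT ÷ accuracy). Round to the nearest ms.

Correct trials (n=5): 576, 664, 663, 710, 531
Mean correct RT = 3144/5 = 628.8000 ms
Proportion correct = 5/8
IES = 628.8000 / (5/8) = 1006.080 ms

1006 ms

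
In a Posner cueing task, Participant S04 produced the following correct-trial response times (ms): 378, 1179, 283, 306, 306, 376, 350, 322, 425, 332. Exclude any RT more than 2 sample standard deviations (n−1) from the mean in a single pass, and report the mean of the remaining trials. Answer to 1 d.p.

342.0 ms

n = 10, ΣRT = 4257, M = 425.700
Σ(x−M)² = 646490.10; s = √(646490.10/9) = 268.015
Cutoffs: 425.700 ± 2·268.015 → [-110.3, 961.7]
Outside: 1179 → excluded.
Retained (n=9): Σ = 3078, mean = 3078/9 = 342.000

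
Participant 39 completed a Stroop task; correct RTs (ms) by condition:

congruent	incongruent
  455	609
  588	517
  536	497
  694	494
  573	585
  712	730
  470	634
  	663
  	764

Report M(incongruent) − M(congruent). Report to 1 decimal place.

M(congruent) = 4028/7 = 575.429
M(incongruent) = 5493/9 = 610.333
Difference = 610.333 − 575.429 = 34.905 ms

34.9 ms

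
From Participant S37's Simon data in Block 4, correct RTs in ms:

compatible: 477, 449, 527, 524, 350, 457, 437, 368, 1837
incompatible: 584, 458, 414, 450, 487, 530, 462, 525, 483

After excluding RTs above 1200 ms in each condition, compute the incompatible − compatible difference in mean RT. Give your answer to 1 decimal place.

compatible: exclude 1837
M(compatible) = 3589/8 = 448.625
M(incompatible) = 4393/9 = 488.111
Difference = 488.111 − 448.625 = 39.486 ms

39.5 ms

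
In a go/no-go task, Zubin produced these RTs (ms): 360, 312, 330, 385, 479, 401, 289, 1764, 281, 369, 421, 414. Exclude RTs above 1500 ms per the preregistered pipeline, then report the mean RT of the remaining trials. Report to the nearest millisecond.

Excluded: 1764
Retained (n=11): Σ = 4041
Mean = 4041/11 = 367.3636

367 ms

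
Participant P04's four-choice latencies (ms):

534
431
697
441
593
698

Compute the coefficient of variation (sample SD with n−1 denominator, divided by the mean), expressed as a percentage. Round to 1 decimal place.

20.9%

n = 6, Σ = 3394, M = 565.6667
Σ(x−M)² = 70187.333; s = √(70187.333/5) = 118.4798
CV = 118.4798 / 565.6667 = 0.20945 = 20.945%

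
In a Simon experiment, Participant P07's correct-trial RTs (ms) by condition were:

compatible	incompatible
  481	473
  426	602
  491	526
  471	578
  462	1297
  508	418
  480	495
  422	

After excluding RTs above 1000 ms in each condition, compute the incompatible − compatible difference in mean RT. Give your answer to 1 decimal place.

incompatible: exclude 1297
M(compatible) = 3741/8 = 467.625
M(incompatible) = 3092/6 = 515.333
Difference = 515.333 − 467.625 = 47.708 ms

47.7 ms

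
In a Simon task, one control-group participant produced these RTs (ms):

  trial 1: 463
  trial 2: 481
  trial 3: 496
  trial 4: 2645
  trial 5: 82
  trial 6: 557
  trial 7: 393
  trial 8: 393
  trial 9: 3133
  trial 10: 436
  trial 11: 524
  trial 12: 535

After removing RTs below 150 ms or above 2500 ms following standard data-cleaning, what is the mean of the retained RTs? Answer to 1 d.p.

Excluded: 82, 2645, 3133
Retained (n=9): Σ = 4278
Mean = 4278/9 = 475.3333

475.3 ms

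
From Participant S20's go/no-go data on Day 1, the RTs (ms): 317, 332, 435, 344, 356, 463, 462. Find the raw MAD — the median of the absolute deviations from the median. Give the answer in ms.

39 ms

Sorted: 317, 332, 344, 356, 435, 462, 463 → median = 356
|x − 356|: 39, 24, 79, 12, 0, 107, 106
Sorted deviations: 0, 12, 24, 39, 79, 106, 107 → MAD = 39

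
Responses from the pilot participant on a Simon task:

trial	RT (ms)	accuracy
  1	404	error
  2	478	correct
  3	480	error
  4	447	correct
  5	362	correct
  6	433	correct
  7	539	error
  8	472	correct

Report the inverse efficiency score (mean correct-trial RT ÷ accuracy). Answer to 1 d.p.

Correct trials (n=5): 478, 447, 362, 433, 472
Mean correct RT = 2192/5 = 438.4000 ms
Proportion correct = 5/8
IES = 438.4000 / (5/8) = 701.440 ms

701.4 ms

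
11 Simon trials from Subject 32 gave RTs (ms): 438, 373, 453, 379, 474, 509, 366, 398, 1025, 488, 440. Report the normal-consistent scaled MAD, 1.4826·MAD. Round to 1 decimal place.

Sorted: 366, 373, 379, 398, 438, 440, 453, 474, 488, 509, 1025 → median = 440
|x − 440| sorted: 0, 2, 13, 34, 42, 48, 61, 67, 69, 74, 585 → MAD = 48
Robust SD ≈ 1.4826 × 48 = 71.165

71.2 ms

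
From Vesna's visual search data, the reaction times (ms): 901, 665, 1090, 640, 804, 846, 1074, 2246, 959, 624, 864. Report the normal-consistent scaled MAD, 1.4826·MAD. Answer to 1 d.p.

295.0 ms

Sorted: 624, 640, 665, 804, 846, 864, 901, 959, 1074, 1090, 2246 → median = 864
|x − 864| sorted: 0, 18, 37, 60, 95, 199, 210, 224, 226, 240, 1382 → MAD = 199
Robust SD ≈ 1.4826 × 199 = 295.037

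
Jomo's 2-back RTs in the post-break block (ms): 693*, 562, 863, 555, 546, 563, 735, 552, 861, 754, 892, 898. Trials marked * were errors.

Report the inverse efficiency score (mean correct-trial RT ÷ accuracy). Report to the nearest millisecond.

Correct trials (n=11): 562, 863, 555, 546, 563, 735, 552, 861, 754, 892, 898
Mean correct RT = 7781/11 = 707.3636 ms
Proportion correct = 11/12
IES = 707.3636 / (11/12) = 771.669 ms

772 ms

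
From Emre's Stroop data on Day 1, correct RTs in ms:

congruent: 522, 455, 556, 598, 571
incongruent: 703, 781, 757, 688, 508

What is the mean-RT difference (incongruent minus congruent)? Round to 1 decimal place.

M(congruent) = 2702/5 = 540.400
M(incongruent) = 3437/5 = 687.400
Difference = 687.400 − 540.400 = 147.000 ms

147.0 ms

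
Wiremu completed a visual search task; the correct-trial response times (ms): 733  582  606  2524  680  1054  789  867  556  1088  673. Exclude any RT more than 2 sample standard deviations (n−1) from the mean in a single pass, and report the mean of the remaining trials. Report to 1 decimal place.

n = 11, ΣRT = 10152, M = 922.909
Σ(x−M)² = 3137786.91; s = √(3137786.91/10) = 560.160
Cutoffs: 922.909 ± 2·560.160 → [-197.4, 2043.2]
Outside: 2524 → excluded.
Retained (n=10): Σ = 7628, mean = 7628/10 = 762.800

762.8 ms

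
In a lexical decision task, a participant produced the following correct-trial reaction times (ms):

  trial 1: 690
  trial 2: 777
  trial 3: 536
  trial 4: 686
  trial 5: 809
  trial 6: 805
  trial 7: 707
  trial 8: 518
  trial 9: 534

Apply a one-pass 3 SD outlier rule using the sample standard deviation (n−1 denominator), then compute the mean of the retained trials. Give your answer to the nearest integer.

674 ms

n = 9, ΣRT = 6062, M = 673.556
Σ(x−M)² = 110462.22; s = √(110462.22/8) = 117.507
Cutoffs: 673.556 ± 3·117.507 → [321.0, 1026.1]
No RTs fall outside the cutoffs; all 9 retained. Mean = 6062/9 = 673.556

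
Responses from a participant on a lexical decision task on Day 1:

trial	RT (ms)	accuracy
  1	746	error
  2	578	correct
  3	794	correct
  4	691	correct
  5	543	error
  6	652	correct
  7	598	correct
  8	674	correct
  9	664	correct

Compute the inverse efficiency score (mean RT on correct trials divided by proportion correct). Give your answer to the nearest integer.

Correct trials (n=7): 578, 794, 691, 652, 598, 674, 664
Mean correct RT = 4651/7 = 664.4286 ms
Proportion correct = 7/9
IES = 664.4286 / (7/9) = 854.265 ms

854 ms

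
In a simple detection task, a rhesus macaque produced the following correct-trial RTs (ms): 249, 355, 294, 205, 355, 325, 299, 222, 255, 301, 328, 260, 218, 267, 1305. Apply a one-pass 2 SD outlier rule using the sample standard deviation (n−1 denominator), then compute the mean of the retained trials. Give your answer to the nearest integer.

n = 15, ΣRT = 5238, M = 349.200
Σ(x−M)² = 1010360.40; s = √(1010360.40/14) = 268.642
Cutoffs: 349.200 ± 2·268.642 → [-188.1, 886.5]
Outside: 1305 → excluded.
Retained (n=14): Σ = 3933, mean = 3933/14 = 280.929

281 ms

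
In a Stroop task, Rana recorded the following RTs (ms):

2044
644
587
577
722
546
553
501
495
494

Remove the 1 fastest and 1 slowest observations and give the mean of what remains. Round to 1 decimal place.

Sorted: 494, 495, 501, 546, 553, 577, 587, 644, 722, 2044
Drop lowest 1 (494) and highest 1 (2044)
Remaining (n=8): Σ = 4625, mean = 4625/8 = 578.125

578.1 ms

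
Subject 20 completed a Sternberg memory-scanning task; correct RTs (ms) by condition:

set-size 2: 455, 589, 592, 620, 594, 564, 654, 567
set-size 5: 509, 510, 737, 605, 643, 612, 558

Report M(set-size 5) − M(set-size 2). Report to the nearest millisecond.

M(set-size 2) = 4635/8 = 579.375
M(set-size 5) = 4174/7 = 596.286
Difference = 596.286 − 579.375 = 16.911 ms

17 ms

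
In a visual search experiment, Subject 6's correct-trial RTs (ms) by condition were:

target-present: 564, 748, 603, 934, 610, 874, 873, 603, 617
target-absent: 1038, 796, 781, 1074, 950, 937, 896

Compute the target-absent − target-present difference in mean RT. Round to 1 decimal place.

210.6 ms

M(target-present) = 6426/9 = 714.000
M(target-absent) = 6472/7 = 924.571
Difference = 924.571 − 714.000 = 210.571 ms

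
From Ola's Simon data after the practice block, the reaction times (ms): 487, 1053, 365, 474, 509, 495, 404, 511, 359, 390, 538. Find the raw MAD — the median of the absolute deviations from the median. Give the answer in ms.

51 ms

Sorted: 359, 365, 390, 404, 474, 487, 495, 509, 511, 538, 1053 → median = 487
|x − 487|: 0, 566, 122, 13, 22, 8, 83, 24, 128, 97, 51
Sorted deviations: 0, 8, 13, 22, 24, 51, 83, 97, 122, 128, 566 → MAD = 51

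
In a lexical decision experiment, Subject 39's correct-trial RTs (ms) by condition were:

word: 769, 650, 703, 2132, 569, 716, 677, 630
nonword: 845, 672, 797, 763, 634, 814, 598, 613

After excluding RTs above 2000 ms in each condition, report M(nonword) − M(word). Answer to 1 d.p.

word: exclude 2132
M(word) = 4714/7 = 673.429
M(nonword) = 5736/8 = 717.000
Difference = 717.000 − 673.429 = 43.571 ms

43.6 ms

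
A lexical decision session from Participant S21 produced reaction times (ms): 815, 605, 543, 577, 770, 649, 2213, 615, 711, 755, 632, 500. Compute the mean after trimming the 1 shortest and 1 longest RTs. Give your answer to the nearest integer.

667 ms

Sorted: 500, 543, 577, 605, 615, 632, 649, 711, 755, 770, 815, 2213
Drop lowest 1 (500) and highest 1 (2213)
Remaining (n=10): Σ = 6672, mean = 6672/10 = 667.200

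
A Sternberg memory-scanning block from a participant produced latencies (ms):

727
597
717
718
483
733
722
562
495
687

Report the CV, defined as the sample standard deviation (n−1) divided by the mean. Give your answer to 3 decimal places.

n = 10, Σ = 6441, M = 644.1000
Σ(x−M)² = 90602.900; s = √(90602.900/9) = 100.3344
CV = 100.3344 / 644.1000 = 0.15577

0.156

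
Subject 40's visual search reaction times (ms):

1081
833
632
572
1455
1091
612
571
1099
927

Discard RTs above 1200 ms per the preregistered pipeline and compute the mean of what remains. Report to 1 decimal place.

Excluded: 1455
Retained (n=9): Σ = 7418
Mean = 7418/9 = 824.2222

824.2 ms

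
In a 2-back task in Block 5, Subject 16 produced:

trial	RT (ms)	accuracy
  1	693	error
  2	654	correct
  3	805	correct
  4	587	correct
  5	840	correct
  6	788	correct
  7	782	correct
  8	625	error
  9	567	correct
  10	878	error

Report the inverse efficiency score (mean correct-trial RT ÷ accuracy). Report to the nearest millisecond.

1025 ms

Correct trials (n=7): 654, 805, 587, 840, 788, 782, 567
Mean correct RT = 5023/7 = 717.5714 ms
Proportion correct = 7/10
IES = 717.5714 / (7/10) = 1025.102 ms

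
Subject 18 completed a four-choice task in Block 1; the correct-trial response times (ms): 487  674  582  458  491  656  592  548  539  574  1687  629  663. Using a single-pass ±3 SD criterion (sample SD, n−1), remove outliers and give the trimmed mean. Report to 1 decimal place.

574.4 ms

n = 13, ΣRT = 8580, M = 660.000
Σ(x−M)² = 1200494.00; s = √(1200494.00/12) = 316.293
Cutoffs: 660.000 ± 3·316.293 → [-288.9, 1608.9]
Outside: 1687 → excluded.
Retained (n=12): Σ = 6893, mean = 6893/12 = 574.417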